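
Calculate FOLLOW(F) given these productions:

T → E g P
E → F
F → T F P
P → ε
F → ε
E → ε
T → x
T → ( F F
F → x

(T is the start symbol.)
To compute FOLLOW(F), find every occurrence of F on a right-hand side N → α F β: add FIRST(β) \ {ε}, and if β is empty or nullable also add FOLLOW(N). Iterate to a fixed point.

In E → F: F is at the end, add FOLLOW(E)
In F → T F P: F is followed by P, add FIRST(P) \ {ε} = { }
  P is nullable, so FOLLOW(F) is also included — that is the set being defined, nothing new
In T → ( F F: F is followed by F, add FIRST(F) \ {ε} = { '(', 'g', 'x' }
  F is nullable, so also add FOLLOW(T)
In T → ( F F: F is at the end, add FOLLOW(T)

The FOLLOW sets referred to above (computed the same way, to a fixed point):
  FOLLOW(E) = { 'g' }
  FOLLOW(T) = { $, '(', 'g', 'x' }

Taking the union: FOLLOW(F) = { $, '(', 'g', 'x' }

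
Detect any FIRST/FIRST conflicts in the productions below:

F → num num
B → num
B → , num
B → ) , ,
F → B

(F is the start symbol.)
Yes. F → num num / F → B on { 'num' }

A FIRST/FIRST conflict occurs when two productions N → α and N → β for the same non-terminal have FIRST(α) ∩ FIRST(β) ≠ ∅ (with ε ∈ FIRST of a nullable right-hand side, so two nullable alternatives also conflict).

FIRST sets of the non-terminals at (or reachable through a nullable prefix from) the front of some alternative:
  FIRST(B) = { ')', ',', 'num' }

Productions for F:
  F → num num: FIRST = { 'num' }
  F → B: FIRST = { ')', ',', 'num' }
Productions for B:
  B → num: FIRST = { 'num' }
  B → , num: FIRST = { ',' }
  B → ) , ,: FIRST = { ')' }

Conflict for F: F → num num and F → B
  Overlap: { 'num' }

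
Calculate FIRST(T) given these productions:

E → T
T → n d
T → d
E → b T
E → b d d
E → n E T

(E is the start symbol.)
{ 'd', 'n' }

To compute FIRST(T), examine every production with T on the left-hand side, reading each right-hand side left to right until a non-nullable symbol is reached.

From T → n d:
  - n is a terminal: add 'n' and stop
From T → d:
  - d is a terminal: add 'd' and stop

Collecting: FIRST(T) = { 'd', 'n' }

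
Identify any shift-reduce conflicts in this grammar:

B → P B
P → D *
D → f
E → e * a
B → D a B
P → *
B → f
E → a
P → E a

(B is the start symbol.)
No shift-reduce conflicts

A shift-reduce conflict occurs when an LR(0) state has both:
  - a complete (reduce) item [A → α .] (dot at the end), and
  - a shift item [B → β . c γ] (dot before a terminal).

Augment with B' → B and build the canonical LR(0) collection (I0 = CLOSURE({[B' → . B]}), then GOTO on every symbol after a dot until no new states appear). It has 16 states:
  I0: { [B → . D a B], [B → . P B], [B → . f], [B' → . B], [D → . f], [E → . a], [E → . e * a], [P → . *], [P → . D *], [P → . E a] }  — shift
  I1: { [P → * .] }  — reduce
  I2: { [B' → B .] }  — accept
  I3: { [B → D . a B], [P → D . *] }  — shift
  I4: { [P → E . a] }  — shift
  I5: { [B → . D a B], [B → . P B], [B → . f], [B → P . B], [D → . f], [E → . a], [E → . e * a], [P → . *], [P → . D *], [P → . E a] }  — shift
  I6: { [E → a .] }  — reduce
  I7: { [E → e . * a] }  — shift
  I8: { [B → f .], [D → f .] }  — 2 reduces
  I9: { [E → e * . a] }  — shift
  I10: { [E → e * a .] }  — reduce
  I11: { [B → P B .] }  — reduce
  I12: { [P → E a .] }  — reduce
  I13: { [P → D * .] }  — reduce
  I14: { [B → . D a B], [B → . P B], [B → . f], [B → D a . B], [D → . f], [E → . a], [E → . e * a], [P → . *], [P → . D *], [P → . E a] }  — shift
  I15: { [B → D a B .] }  — reduce

No state contains both a complete item and a shift item.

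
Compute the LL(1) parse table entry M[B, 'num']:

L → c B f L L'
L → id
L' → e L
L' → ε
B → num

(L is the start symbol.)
To find M[B, 'num'], we find productions for B where 'num' is in the predict set (PREDICT(N → α) = (FIRST(α) \ {ε}) ∪ (FOLLOW(N) if α ⇒* ε)).

B → num: PREDICT = { 'num' }
  'num' is in predict set, so this production goes in M[B, 'num']

M[B, 'num'] = B → num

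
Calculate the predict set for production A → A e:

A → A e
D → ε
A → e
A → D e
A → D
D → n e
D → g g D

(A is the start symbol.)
PREDICT(A → A e) = (FIRST(RHS) \ {ε}) ∪ (FOLLOW(A) if ε ∈ FIRST(RHS), i.e. RHS ⇒* ε)
FIRST(A) = { 'e', 'g', 'n', ε }
FIRST(A e) = { 'e', 'g', 'n' }
ε ∉ FIRST(A e), so FOLLOW(A) is not added.
PREDICT(A → A e) = { 'e', 'g', 'n' }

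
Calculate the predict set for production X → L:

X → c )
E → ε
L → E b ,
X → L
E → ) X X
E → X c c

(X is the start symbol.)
{ ')', 'b', 'c' }

PREDICT(X → L) = (FIRST(RHS) \ {ε}) ∪ (FOLLOW(X) if ε ∈ FIRST(RHS), i.e. RHS ⇒* ε)
FIRST(L) = { ')', 'b', 'c' }
FIRST(L) = { ')', 'b', 'c' }
ε ∉ FIRST(L), so FOLLOW(X) is not added.
PREDICT(X → L) = { ')', 'b', 'c' }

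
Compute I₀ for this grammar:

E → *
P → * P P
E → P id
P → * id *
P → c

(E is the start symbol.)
{ [E → . *], [E → . P id], [E' → . E], [P → . * P P], [P → . * id *], [P → . c] }

First, augment the grammar with E' → E
I₀ = CLOSURE({ [E' → . E] }):
  [E' → . E] has the dot before E: add [E → . *], [E → . P id]
  [E → . P id] has the dot before P: add [P → . * P P], [P → . * id *], [P → . c]
No further items can be added.

I₀ = { [E → . *], [E → . P id], [E' → . E], [P → . * P P], [P → . * id *], [P → . c] }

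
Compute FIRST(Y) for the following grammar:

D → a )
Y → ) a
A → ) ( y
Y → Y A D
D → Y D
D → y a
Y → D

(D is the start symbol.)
{ ')', 'a', 'y' }

FIRST sets of the other non-terminals involved (by the same procedure, iterated to a fixed point):
  FIRST(D) = { ')', 'a', 'y' }

From Y → ) a:
  - ')' is a terminal: add ')' and stop
From Y → Y A D:
  - Y is the symbol being defined: contributes nothing new
    Y is not nullable, so stop
From Y → D:
  - D is a non-terminal: add FIRST(D) \ {ε} = { ')', 'a', 'y' }
    D is not nullable, so stop

Collecting: FIRST(Y) = { ')', 'a', 'y' }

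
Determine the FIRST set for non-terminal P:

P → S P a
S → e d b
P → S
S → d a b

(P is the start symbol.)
To compute FIRST(P), examine every production with P on the left-hand side, reading each right-hand side left to right until a non-nullable symbol is reached.

FIRST sets of the other non-terminals involved (by the same procedure, iterated to a fixed point):
  FIRST(S) = { 'd', 'e' }

From P → S P a:
  - S is a non-terminal: add FIRST(S) \ {ε} = { 'd', 'e' }
    S is not nullable, so stop
From P → S:
  - S is a non-terminal: add FIRST(S) \ {ε} = { 'd', 'e' }
    S is not nullable, so stop

Collecting: FIRST(P) = { 'd', 'e' }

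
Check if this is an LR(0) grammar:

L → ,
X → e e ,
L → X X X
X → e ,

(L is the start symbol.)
A grammar is LR(0) if no state in the canonical LR(0) collection has:
  - both a shift item (dot before a terminal) and a complete item (shift-reduce conflict), or
  - two or more complete items (reduce-reduce conflict; the accept item [L' → L .] counts as a complete item here).

Augment with L' → L and build the canonical LR(0) collection (I0 = CLOSURE({[L' → . L]}), then GOTO on every symbol after a dot until no new states appear). It has 10 states:
  I0: { [L → . ,], [L → . X X X], [L' → . L], [X → . e ,], [X → . e e ,] }  — shift
  I1: { [L → , .] }  — reduce
  I2: { [L' → L .] }  — accept
  I3: { [L → X . X X], [X → . e ,], [X → . e e ,] }  — shift
  I4: { [X → e . ,], [X → e . e ,] }  — shift
  I5: { [X → e , .] }  — reduce
  I6: { [X → e e . ,] }  — shift
  I7: { [X → e e , .] }  — reduce
  I8: { [L → X X . X], [X → . e ,], [X → . e e ,] }  — shift
  I9: { [L → X X X .] }  — reduce

Every state is either a pure shift/goto state or contains exactly one complete item and nothing to shift — no conflicts. The grammar is LR(0).

Answer: Yes, the grammar is LR(0)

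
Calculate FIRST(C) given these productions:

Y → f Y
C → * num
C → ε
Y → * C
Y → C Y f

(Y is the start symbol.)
From C → * num:
  - '*' is a terminal: add '*' and stop
From C → ε:
  - ε-production, so ε ∈ FIRST(C)

Collecting: FIRST(C) = { '*', ε }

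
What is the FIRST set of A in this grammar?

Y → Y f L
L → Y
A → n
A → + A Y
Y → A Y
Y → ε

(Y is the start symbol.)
{ '+', 'n' }

To compute FIRST(A), examine every production with A on the left-hand side, reading each right-hand side left to right until a non-nullable symbol is reached.

From A → n:
  - n is a terminal: add 'n' and stop
From A → + A Y:
  - '+' is a terminal: add '+' and stop

Collecting: FIRST(A) = { '+', 'n' }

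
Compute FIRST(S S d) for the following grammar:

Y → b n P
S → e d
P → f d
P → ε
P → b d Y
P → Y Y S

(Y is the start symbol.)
FIRST sets of the non-terminals involved (from the grammar, by fixed-point iteration):
  FIRST(S) = { 'e' }

To compute FIRST(S S d), process the symbols left to right:
Symbol S is a non-terminal. Add FIRST(S) \ {ε} = { 'e' }
S is not nullable (ε ∉ FIRST(S)), so stop here.
FIRST(S S d) = { 'e' }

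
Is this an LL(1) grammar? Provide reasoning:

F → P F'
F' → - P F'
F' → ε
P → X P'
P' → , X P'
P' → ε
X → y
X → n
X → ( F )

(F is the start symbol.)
A grammar is LL(1) if for each non-terminal N with multiple productions, the predict sets of those productions are pairwise disjoint, where PREDICT(N → α) = (FIRST(α) \ {ε}) ∪ (FOLLOW(N) if α ⇒* ε).

Relevant sets:
  FOLLOW(F') = { $, ')' }
  FOLLOW(P') = { $, ')', '-' }

For F':
  PREDICT(F' → '-' P F') = { '-' }
  PREDICT(F' → ε) = { $, ')' }
For P':
  PREDICT(P' → ',' X P') = { ',' }
  PREDICT(P' → ε) = { $, ')', '-' }
For X:
  PREDICT(X → y) = { 'y' }
  PREDICT(X → n) = { 'n' }
  PREDICT(X → '(' F ')') = { '(' }
F, P have a single production, so nothing to check there.

All predict sets are disjoint. The grammar IS LL(1).

Answer: Yes, the grammar is LL(1).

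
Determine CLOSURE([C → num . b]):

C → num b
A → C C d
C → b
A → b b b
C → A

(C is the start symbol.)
{ [C → num . b] }

To compute CLOSURE, for each item [A → α.Bβ] where B is a non-terminal, add [B → .γ] for all productions B → γ; repeat for the newly added items until nothing changes.

Start with: [C → num . b]
The dot precedes the terminal b, so nothing is added.

CLOSURE = { [C → num . b] }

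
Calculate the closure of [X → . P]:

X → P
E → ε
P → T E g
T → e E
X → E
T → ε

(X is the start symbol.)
Start with: [X → . P]
  [X → . P] has the dot before P: add [P → . T E g]
  [P → . T E g] has the dot before T: add [T → . e E], [T → .]
No further items can be added.

CLOSURE = { [P → . T E g], [T → . e E], [T → .], [X → . P] }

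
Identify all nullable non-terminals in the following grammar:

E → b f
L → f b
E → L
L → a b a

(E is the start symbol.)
There are no ε-productions, so no non-terminal can derive ε.
No non-terminals are nullable.

Answer: None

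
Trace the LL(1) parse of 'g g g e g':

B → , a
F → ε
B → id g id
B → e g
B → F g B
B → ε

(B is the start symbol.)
LL(1) parsing maintains a stack (initially the start symbol over $) and the input. At each step: if the stack top is a terminal, match it against the current input token; if it is a non-terminal N, replace it with the RHS of M[N, lookahead] (the unique production whose predict set contains the lookahead).

Stack is shown with the top on the left.

Stack    Input        Action
----------------------------
B $      g g g e g $  output B → F g B
F g B $  g g g e g $  output F → ε
g B $    g g g e g $  match 'g'
B $      g g e g $    output B → F g B
F g B $  g g e g $    output F → ε
g B $    g g e g $    match 'g'
B $      g e g $      output B → F g B
F g B $  g e g $      output F → ε
g B $    g e g $      match 'g'
B $      e g $        output B → e g
e g $    e g $        match 'e'
g $      g $          match 'g'
$        $            accept

The string is accepted.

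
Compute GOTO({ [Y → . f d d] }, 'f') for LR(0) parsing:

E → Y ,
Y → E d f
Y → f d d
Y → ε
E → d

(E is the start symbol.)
{ [Y → f . d d] }

GOTO(I, 'f') = CLOSURE({ [A → αX.β] : [A → α.Xβ] ∈ I, X = 'f' })

Items with dot before 'f', with the dot advanced:
  [Y → . f d d] → [Y → f . d d]
Closure adds nothing (no advanced item has the dot before a non-terminal).

GOTO = { [Y → f . d d] }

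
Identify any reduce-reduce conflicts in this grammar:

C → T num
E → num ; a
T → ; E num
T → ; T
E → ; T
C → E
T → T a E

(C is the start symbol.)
Yes — I17: [E → ; T .] vs [T → ; T .]

A reduce-reduce conflict occurs when an LR(0) state has two complete items [A → α .] and [B → β .] — both call for a reduction, and with no lookahead the parser cannot choose between them.

Augment with C' → C and build the canonical LR(0) collection (I0 = CLOSURE({[C' → . C]}), then GOTO on every symbol after a dot until no new states appear). It has 18 states:
  I0: { [C → . E], [C → . T num], [C' → . C], [E → . ; T], [E → . num ; a], [T → . ; E num], [T → . ; T], [T → . T a E] }  — shift
  I1: { [E → . ; T], [E → . num ; a], [E → ; . T], [T → . ; E num], [T → . ; T], [T → . T a E], [T → ; . E num], [T → ; . T] }  — shift
  I2: { [C' → C .] }  — accept
  I3: { [C → E .] }  — reduce
  I4: { [C → T . num], [T → T . a E] }  — shift
  I5: { [E → num . ; a] }  — shift
  I6: { [E → num ; . a] }  — shift
  I7: { [E → num ; a .] }  — reduce
  I8: { [E → . ; T], [E → . num ; a], [T → T a . E] }  — shift
  I9: { [C → T num .] }  — reduce
  I10: { [E → ; . T], [T → . ; E num], [T → . ; T], [T → . T a E] }  — shift
  I11: { [T → T a E .] }  — reduce
  I12: { [E → . ; T], [E → . num ; a], [T → . ; E num], [T → . ; T], [T → . T a E], [T → ; . E num], [T → ; . T] }  — shift
  I13: { [E → ; T .], [T → T . a E] }  — shift, reduce
  I14: { [T → ; E . num] }  — shift
  I15: { [T → ; T .], [T → T . a E] }  — shift, reduce
  I16: { [T → ; E num .] }  — reduce
  I17: { [E → ; T .], [T → ; T .], [T → T . a E] }  — shift, 2 reduces

I17 contains complete items [E → ; T .], [T → ; T .] — reduce-reduce conflict.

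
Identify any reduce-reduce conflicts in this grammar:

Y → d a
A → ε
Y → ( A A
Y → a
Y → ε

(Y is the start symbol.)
No reduce-reduce conflicts

A reduce-reduce conflict occurs when an LR(0) state has two complete items [A → α .] and [B → β .] — both call for a reduction, and with no lookahead the parser cannot choose between them.

Augment with Y' → Y and build the canonical LR(0) collection (I0 = CLOSURE({[Y' → . Y]}), then GOTO on every symbol after a dot until no new states appear). It has 8 states:
  I0: { [Y → . ( A A], [Y → . a], [Y → . d a], [Y → .], [Y' → . Y] }  — shift, reduce
  I1: { [A → .], [Y → ( . A A] }  — reduce
  I2: { [Y' → Y .] }  — accept
  I3: { [Y → a .] }  — reduce
  I4: { [Y → d . a] }  — shift
  I5: { [Y → d a .] }  — reduce
  I6: { [A → .], [Y → ( A . A] }  — reduce
  I7: { [Y → ( A A .] }  — reduce

No state contains more than one complete item.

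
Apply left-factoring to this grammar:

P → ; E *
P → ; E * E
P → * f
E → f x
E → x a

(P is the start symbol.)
P → ; E * P'
P' → ε
P' → E
P → * f
E → f x
E → x a

Left-factoring transforms A → αβ₁ | αβ₂ into A → αA' and A' → β₁ | β₂
(α is the longest common prefix among the alternatives). Repeat until
no nonterminal has two alternatives with a common prefix.

Round 1: P has alternatives sharing prefix '; E *'. Introduce P': P → ; E * P'
  Add: P' → ε
  Add: P' → E

No remaining common prefixes — done.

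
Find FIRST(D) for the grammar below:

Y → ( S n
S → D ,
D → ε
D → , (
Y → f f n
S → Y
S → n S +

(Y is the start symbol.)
{ ',', ε }

To compute FIRST(D), examine every production with D on the left-hand side, reading each right-hand side left to right until a non-nullable symbol is reached.

From D → ε:
  - ε-production, so ε ∈ FIRST(D)
From D → , (:
  - ',' is a terminal: add ',' and stop

Collecting: FIRST(D) = { ',', ε }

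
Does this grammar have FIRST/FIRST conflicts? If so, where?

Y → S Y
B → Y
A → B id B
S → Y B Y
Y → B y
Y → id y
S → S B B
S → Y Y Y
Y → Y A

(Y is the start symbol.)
FIRST sets of the non-terminals at (or reachable through a nullable prefix from) the front of some alternative:
  FIRST(S) = { 'id' }
  FIRST(B) = { 'id' }
  FIRST(Y) = { 'id' }

Productions for Y:
  Y → S Y: FIRST = { 'id' }
  Y → B y: FIRST = { 'id' }
  Y → id y: FIRST = { 'id' }
  Y → Y A: FIRST = { 'id' }
Productions for S:
  S → Y B Y: FIRST = { 'id' }
  S → S B B: FIRST = { 'id' }
  S → Y Y Y: FIRST = { 'id' }
B, A have only one production, so no FIRST/FIRST conflict is possible there.

Conflict for Y: Y → S Y and Y → B y
  Overlap: { 'id' }
Conflict for Y: Y → S Y and Y → id y
  Overlap: { 'id' }
Conflict for Y: Y → S Y and Y → Y A
  Overlap: { 'id' }
Conflict for Y: Y → B y and Y → id y
  Overlap: { 'id' }
Conflict for Y: Y → B y and Y → Y A
  Overlap: { 'id' }
Conflict for Y: Y → id y and Y → Y A
  Overlap: { 'id' }
Conflict for S: S → Y B Y and S → S B B
  Overlap: { 'id' }
Conflict for S: S → Y B Y and S → Y Y Y
  Overlap: { 'id' }
Conflict for S: S → S B B and S → Y Y Y
  Overlap: { 'id' }

Answer: Yes. Y → S Y / Y → B y on { 'id' }; Y → S Y / Y → id y on { 'id' }; Y → S Y / Y → Y A on { 'id' }; Y → B y / Y → id y on { 'id' }; Y → B y / Y → Y A on { 'id' }; Y → id y / Y → Y A on { 'id' }; S → Y B Y / S → S B B on { 'id' }; S → Y B Y / S → Y Y Y on { 'id' }; S → S B B / S → Y Y Y on { 'id' }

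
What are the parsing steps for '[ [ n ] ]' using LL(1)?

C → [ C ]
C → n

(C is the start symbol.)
LL(1) parsing maintains a stack (initially the start symbol over $) and the input. At each step: if the stack top is a terminal, match it against the current input token; if it is a non-terminal N, replace it with the RHS of M[N, lookahead] (the unique production whose predict set contains the lookahead).

Stack is shown with the top on the left.

Stack      Input        Action
------------------------------
C $        [ [ n ] ] $  output C → [ C ]
[ C ] $    [ [ n ] ] $  match '['
C ] $      [ n ] ] $    output C → [ C ]
[ C ] ] $  [ n ] ] $    match '['
C ] ] $    n ] ] $      output C → n
n ] ] $    n ] ] $      match 'n'
] ] $      ] ] $        match ']'
] $        ] $          match ']'
$          $            accept

The string is accepted.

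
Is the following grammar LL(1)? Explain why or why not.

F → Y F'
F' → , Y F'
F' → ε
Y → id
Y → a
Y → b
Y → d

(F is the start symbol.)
A grammar is LL(1) if for each non-terminal N with multiple productions, the predict sets of those productions are pairwise disjoint, where PREDICT(N → α) = (FIRST(α) \ {ε}) ∪ (FOLLOW(N) if α ⇒* ε).

Relevant sets:
  FOLLOW(F') = { $ }

For F':
  PREDICT(F' → ',' Y F') = { ',' }
  PREDICT(F' → ε) = { $ }
For Y:
  PREDICT(Y → id) = { 'id' }
  PREDICT(Y → a) = { 'a' }
  PREDICT(Y → b) = { 'b' }
  PREDICT(Y → d) = { 'd' }
F has a single production, so nothing to check there.

All predict sets are disjoint. The grammar IS LL(1).

Answer: Yes, the grammar is LL(1).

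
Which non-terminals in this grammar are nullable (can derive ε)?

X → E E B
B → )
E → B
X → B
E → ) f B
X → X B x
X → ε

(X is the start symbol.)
{ 'X' }

A non-terminal is nullable if it can derive ε (the empty string): either it has an ε-production, or it has a production whose right-hand side consists entirely of nullable non-terminals.

ε-productions: X → ε
So X is immediately nullable.
No further non-terminal can be added: every production for the remaining non-terminals contains a terminal or a non-nullable non-terminal.
Nullable = { 'X' }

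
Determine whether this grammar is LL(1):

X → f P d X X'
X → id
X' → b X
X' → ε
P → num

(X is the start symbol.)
No. Predict set conflict for X': { 'b' }

Relevant sets:
  FOLLOW(X') = { $, 'b' }

For X:
  PREDICT(X → f P d X X') = { 'f' }
  PREDICT(X → id) = { 'id' }
For X':
  PREDICT(X' → b X) = { 'b' }
  PREDICT(X' → ε) = { $, 'b' }
P has a single production, so nothing to check there.

Conflict found: Predict set conflict for X': { 'b' }
The grammar is NOT LL(1).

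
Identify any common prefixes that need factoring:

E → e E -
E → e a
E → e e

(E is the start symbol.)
Left-factoring is needed when two productions for the same non-terminal
share a common prefix on the right-hand side.

Productions for E:
  E → e E -
  E → e a
  E → e e

Found common prefix 'e' in productions for E

Answer: Yes, E has productions with common prefix 'e'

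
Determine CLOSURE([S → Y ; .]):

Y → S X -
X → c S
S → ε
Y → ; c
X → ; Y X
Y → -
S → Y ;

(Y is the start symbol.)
{ [S → Y ; .] }

To compute CLOSURE, for each item [A → α.Bβ] where B is a non-terminal, add [B → .γ] for all productions B → γ; repeat for the newly added items until nothing changes.

Start with: [S → Y ; .]
The dot is at the end, so nothing is added.

CLOSURE = { [S → Y ; .] }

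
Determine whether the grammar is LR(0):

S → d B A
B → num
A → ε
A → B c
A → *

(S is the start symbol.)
A grammar is LR(0) if no state in the canonical LR(0) collection has:
  - both a shift item (dot before a terminal) and a complete item (shift-reduce conflict), or
  - two or more complete items (reduce-reduce conflict; the accept item [S' → S .] counts as a complete item here).

Augment with S' → S and build the canonical LR(0) collection (I0 = CLOSURE({[S' → . S]}), then GOTO on every symbol after a dot until no new states appear). It has 9 states:
  I0: { [S → . d B A], [S' → . S] }  — shift
  I1: { [S' → S .] }  — accept
  I2: { [B → . num], [S → d . B A] }  — shift
  I3: { [A → . *], [A → . B c], [A → .], [B → . num], [S → d B . A] }  — shift, reduce
  I4: { [B → num .] }  — reduce
  I5: { [A → * .] }  — reduce
  I6: { [S → d B A .] }  — reduce
  I7: { [A → B . c] }  — shift
  I8: { [A → B c .] }  — reduce

Conflict in state I3:
  Shift-reduce conflict between [A → .] and [A → . *]
So the grammar is NOT LR(0).

Answer: No. Shift-reduce conflict between [A → .] and [A → . *]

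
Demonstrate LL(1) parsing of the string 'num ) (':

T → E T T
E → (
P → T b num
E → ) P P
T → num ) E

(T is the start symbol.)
Stack is shown with the top on the left.

Stack      Input      Action
----------------------------
T $        num ) ( $  output T → num ) E
num ) E $  num ) ( $  match 'num'
) E $      ) ( $      match ')'
E $        ( $        output E → (
( $        ( $        match '('
$          $          accept

The string is accepted.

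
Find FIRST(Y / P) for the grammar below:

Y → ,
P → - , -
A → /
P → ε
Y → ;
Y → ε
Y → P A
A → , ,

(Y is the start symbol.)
{ ',', '-', '/', ';' }

FIRST sets of the non-terminals involved (from the grammar, by fixed-point iteration):
  FIRST(Y) = { ',', '-', '/', ';', ε }

To compute FIRST(Y / P), process the symbols left to right:
Symbol Y is a non-terminal. Add FIRST(Y) \ {ε} = { ',', '-', '/', ';' }
Y is nullable (ε ∈ FIRST(Y)), continue to the next symbol.
Symbol / is a terminal. Add '/' and stop.
FIRST(Y / P) = { ',', '-', '/', ';' }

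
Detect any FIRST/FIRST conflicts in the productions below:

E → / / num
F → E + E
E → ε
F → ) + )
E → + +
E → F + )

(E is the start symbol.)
Yes. E → '/' '/' num / E → F '+' ')' on { '/' }; E → '+' '+' / E → F '+' ')' on { '+' }; F → E '+' E / F → ')' '+' ')' on { ')' }

FIRST sets of the non-terminals at (or reachable through a nullable prefix from) the front of some alternative:
  FIRST(F) = { ')', '+', '/' }
  FIRST(E) = { ')', '+', '/', ε }

Productions for E:
  E → / / num: FIRST = { '/' }
  E → ε: FIRST = { ε }
  E → + +: FIRST = { '+' }
  E → F + ): FIRST = { ')', '+', '/' }
Productions for F:
  F → E + E: FIRST = { ')', '+', '/' }
  F → ) + ): FIRST = { ')' }

Conflict for E: E → / / num and E → F + )
  Overlap: { '/' }
Conflict for E: E → + + and E → F + )
  Overlap: { '+' }
Conflict for F: F → E + E and F → ) + )
  Overlap: { ')' }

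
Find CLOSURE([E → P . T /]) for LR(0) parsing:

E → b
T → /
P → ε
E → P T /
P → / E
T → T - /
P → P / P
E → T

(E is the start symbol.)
Start with: [E → P . T /]
  [E → P . T /] has the dot before T: add [T → . /], [T → . T - /]
No further items can be added.

CLOSURE = { [E → P . T /], [T → . /], [T → . T - /] }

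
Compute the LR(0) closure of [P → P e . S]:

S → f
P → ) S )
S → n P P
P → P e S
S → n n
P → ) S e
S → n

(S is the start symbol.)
Start with: [P → P e . S]
  [P → P e . S] has the dot before S: add [S → . f], [S → . n P P], [S → . n n], [S → . n]
No further items can be added.

CLOSURE = { [P → P e . S], [S → . f], [S → . n P P], [S → . n n], [S → . n] }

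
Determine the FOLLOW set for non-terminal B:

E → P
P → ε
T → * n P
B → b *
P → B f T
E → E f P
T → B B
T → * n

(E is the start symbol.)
In P → B f T: B is followed by f T, add FIRST(f T) \ {ε} = { 'f' }
In T → B B: B is followed by B, add FIRST(B) \ {ε} = { 'b' }
In T → B B: B is at the end, add FOLLOW(T)

The FOLLOW sets referred to above (computed the same way, to a fixed point):
  FOLLOW(T) = { $, 'f' }

Taking the union: FOLLOW(B) = { $, 'b', 'f' }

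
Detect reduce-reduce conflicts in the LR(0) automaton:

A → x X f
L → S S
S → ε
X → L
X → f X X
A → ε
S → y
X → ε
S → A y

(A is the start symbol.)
Yes — I2: [A → .] vs [S → .]; I5: [A → .] vs [S → .]; I7: [A → .] vs [S → .]; I9: [A → .] vs [S → .]

Augment with A' → A and build the canonical LR(0) collection (I0 = CLOSURE({[A' → . A]}), then GOTO on every symbol after a dot until no new states appear). It has 14 states:
  I0: { [A → . x X f], [A → .], [A' → . A] }  — shift, reduce
  I1: { [A' → A .] }  — accept
  I2: { [A → . x X f], [A → .], [A → x . X f], [L → . S S], [S → . A y], [S → . y], [S → .], [X → . L], [X → . f X X], [X → .] }  — shift, 3 reduces
  I3: { [S → A . y] }  — shift
  I4: { [X → L .] }  — reduce
  I5: { [A → . x X f], [A → .], [L → S . S], [S → . A y], [S → . y], [S → .] }  — shift, 2 reduces
  I6: { [A → x X . f] }  — shift
  I7: { [A → . x X f], [A → .], [L → . S S], [S → . A y], [S → . y], [S → .], [X → . L], [X → . f X X], [X → .], [X → f . X X] }  — shift, 3 reduces
  I8: { [S → y .] }  — reduce
  I9: { [A → . x X f], [A → .], [L → . S S], [S → . A y], [S → . y], [S → .], [X → . L], [X → . f X X], [X → .], [X → f X . X] }  — shift, 3 reduces
  I10: { [X → f X X .] }  — reduce
  I11: { [A → x X f .] }  — reduce
  I12: { [L → S S .] }  — reduce
  I13: { [S → A y .] }  — reduce

I2 contains complete items [A → .], [S → .], [X → .] — reduce-reduce conflict.
I5 contains complete items [A → .], [S → .] — reduce-reduce conflict.
I7 contains complete items [A → .], [S → .], [X → .] — reduce-reduce conflict.
I9 contains complete items [A → .], [S → .], [X → .] — reduce-reduce conflict.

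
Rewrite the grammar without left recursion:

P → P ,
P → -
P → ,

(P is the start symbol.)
P → - P'
P → , P'
P' → , P'
P' → ε

P is directly left-recursive. The standard transformation for
  A → A α₁ | ... | A α_m | β₁ | ... | β_n
is
  A  → β₁ A' | ... | β_n A'
  A' → α₁ A' | ... | α_m A' | ε

P → - becomes P → - P'
P → , becomes P → , P'
P → P , becomes P' → , P'
Add P' → ε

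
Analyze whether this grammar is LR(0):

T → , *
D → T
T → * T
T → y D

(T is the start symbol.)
Augment with T' → T and build the canonical LR(0) collection (I0 = CLOSURE({[T' → . T]}), then GOTO on every symbol after a dot until no new states appear). It has 9 states:
  I0: { [T → . * T], [T → . , *], [T → . y D], [T' → . T] }  — shift
  I1: { [T → * . T], [T → . * T], [T → . , *], [T → . y D] }  — shift
  I2: { [T → , . *] }  — shift
  I3: { [T' → T .] }  — accept
  I4: { [D → . T], [T → . * T], [T → . , *], [T → . y D], [T → y . D] }  — shift
  I5: { [T → y D .] }  — reduce
  I6: { [D → T .] }  — reduce
  I7: { [T → , * .] }  — reduce
  I8: { [T → * T .] }  — reduce

Every state is either a pure shift/goto state or contains exactly one complete item and nothing to shift — no conflicts. The grammar is LR(0).

Answer: Yes, the grammar is LR(0)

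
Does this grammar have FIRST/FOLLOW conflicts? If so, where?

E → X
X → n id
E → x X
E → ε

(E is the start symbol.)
A FIRST/FOLLOW conflict occurs when a non-terminal N has a nullable alternative N → β (β ⇒* ε) and another alternative N → α with FIRST(α) ∩ FOLLOW(N) ≠ ∅: on such a lookahead the parser cannot decide between expanding α and letting N vanish via β.

Nullable non-terminals: E.
FIRST sets used below: FIRST(X) = { 'n' }

E: nullable alternative(s) E → ε; FOLLOW(E) = { $ }
  E → X: FIRST \ {ε} = { 'n' } — disjoint from FOLLOW(E)
  E → x X: FIRST \ {ε} = { 'x' } — disjoint from FOLLOW(E)
  E → ε: FIRST \ {ε} = { } — this is the only nullable alternative, skip

X has no nullable alternative, so no FIRST/FOLLOW check is needed there.

No FIRST/FOLLOW conflicts found.

Answer: No FIRST/FOLLOW conflicts.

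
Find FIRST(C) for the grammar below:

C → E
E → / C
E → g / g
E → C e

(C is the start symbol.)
{ '/', 'g' }

To compute FIRST(C), examine every production with C on the left-hand side, reading each right-hand side left to right until a non-nullable symbol is reached.

FIRST sets of the other non-terminals involved (by the same procedure, iterated to a fixed point):
  FIRST(E) = { '/', 'g' }

From C → E:
  - E is a non-terminal: add FIRST(E) \ {ε} = { '/', 'g' }
    E is not nullable, so stop

Collecting: FIRST(C) = { '/', 'g' }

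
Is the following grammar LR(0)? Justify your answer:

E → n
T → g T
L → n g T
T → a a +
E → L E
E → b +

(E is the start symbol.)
A grammar is LR(0) if no state in the canonical LR(0) collection has:
  - both a shift item (dot before a terminal) and a complete item (shift-reduce conflict), or
  - two or more complete items (reduce-reduce conflict; the accept item [E' → E .] counts as a complete item here).

Augment with E' → E and build the canonical LR(0) collection (I0 = CLOSURE({[E' → . E]}), then GOTO on every symbol after a dot until no new states appear). It has 14 states:
  I0: { [E → . L E], [E → . b +], [E → . n], [E' → . E], [L → . n g T] }  — shift
  I1: { [E' → E .] }  — accept
  I2: { [E → . L E], [E → . b +], [E → . n], [E → L . E], [L → . n g T] }  — shift
  I3: { [E → b . +] }  — shift
  I4: { [E → n .], [L → n . g T] }  — shift, reduce
  I5: { [L → n g . T], [T → . a a +], [T → . g T] }  — shift
  I6: { [L → n g T .] }  — reduce
  I7: { [T → a . a +] }  — shift
  I8: { [T → . a a +], [T → . g T], [T → g . T] }  — shift
  I9: { [T → g T .] }  — reduce
  I10: { [T → a a . +] }  — shift
  I11: { [T → a a + .] }  — reduce
  I12: { [E → b + .] }  — reduce
  I13: { [E → L E .] }  — reduce

Conflict in state I4:
  Shift-reduce conflict between [E → n .] and [L → n . g T]
So the grammar is NOT LR(0).

Answer: No. Shift-reduce conflict between [E → n .] and [L → n . g T]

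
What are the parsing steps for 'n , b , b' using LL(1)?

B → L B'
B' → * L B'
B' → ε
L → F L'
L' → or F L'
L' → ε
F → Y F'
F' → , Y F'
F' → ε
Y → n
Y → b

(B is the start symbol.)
Stack is shown with the top on the left.

Stack           Input        Action
-----------------------------------
B $             n , b , b $  output B → L B'
L B' $          n , b , b $  output L → F L'
F L' B' $       n , b , b $  output F → Y F'
Y F' L' B' $    n , b , b $  output Y → n
n F' L' B' $    n , b , b $  match 'n'
F' L' B' $      , b , b $    output F' → , Y F'
, Y F' L' B' $  , b , b $    match ','
Y F' L' B' $    b , b $      output Y → b
b F' L' B' $    b , b $      match 'b'
F' L' B' $      , b $        output F' → , Y F'
, Y F' L' B' $  , b $        match ','
Y F' L' B' $    b $          output Y → b
b F' L' B' $    b $          match 'b'
F' L' B' $      $            output F' → ε
L' B' $         $            output L' → ε
B' $            $            output B' → ε
$               $            accept

The string is accepted.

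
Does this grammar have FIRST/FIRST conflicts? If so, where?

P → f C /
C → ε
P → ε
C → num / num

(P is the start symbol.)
No FIRST/FIRST conflicts.

A FIRST/FIRST conflict occurs when two productions N → α and N → β for the same non-terminal have FIRST(α) ∩ FIRST(β) ≠ ∅ (with ε ∈ FIRST of a nullable right-hand side, so two nullable alternatives also conflict).

Productions for P:
  P → f C /: FIRST = { 'f' }
  P → ε: FIRST = { ε }
Productions for C:
  C → ε: FIRST = { ε }
  C → num / num: FIRST = { 'num' }

All alternatives of each non-terminal have pairwise disjoint FIRST sets.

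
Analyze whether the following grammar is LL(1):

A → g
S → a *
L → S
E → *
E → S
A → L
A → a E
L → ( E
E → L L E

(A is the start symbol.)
A grammar is LL(1) if for each non-terminal N with multiple productions, the predict sets of those productions are pairwise disjoint, where PREDICT(N → α) = (FIRST(α) \ {ε}) ∪ (FOLLOW(N) if α ⇒* ε).

Relevant sets:
  FIRST(L) = { '(', 'a' }
  FIRST(S) = { 'a' }

For A:
  PREDICT(A → g) = { 'g' }
  PREDICT(A → L) = { '(', 'a' }
  PREDICT(A → a E) = { 'a' }
For L:
  PREDICT(L → S) = { 'a' }
  PREDICT(L → '(' E) = { '(' }
For E:
  PREDICT(E → '*') = { '*' }
  PREDICT(E → S) = { 'a' }
  PREDICT(E → L L E) = { '(', 'a' }
S has a single production, so nothing to check there.

Conflict found: Predict set conflict for A: { 'a' }
The grammar is NOT LL(1).

Answer: No. Predict set conflict for A: { 'a' }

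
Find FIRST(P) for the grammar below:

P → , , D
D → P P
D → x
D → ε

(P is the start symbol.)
{ ',' }

To compute FIRST(P), examine every production with P on the left-hand side, reading each right-hand side left to right until a non-nullable symbol is reached.

From P → , , D:
  - ',' is a terminal: add ',' and stop

Collecting: FIRST(P) = { ',' }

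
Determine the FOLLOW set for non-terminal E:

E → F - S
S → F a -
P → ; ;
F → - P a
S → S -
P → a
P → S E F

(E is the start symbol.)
{ $, '-' }

To compute FOLLOW(E), find every occurrence of E on a right-hand side N → α E β: add FIRST(β) \ {ε}, and if β is empty or nullable also add FOLLOW(N). Iterate to a fixed point.

E is the start symbol, so $ ∈ FOLLOW(E).
In P → S E F: E is followed by F, add FIRST(F) \ {ε} = { '-' }

Taking the union: FOLLOW(E) = { $, '-' }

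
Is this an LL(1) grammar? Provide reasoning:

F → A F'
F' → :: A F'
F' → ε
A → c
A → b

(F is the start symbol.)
Yes, the grammar is LL(1).

A grammar is LL(1) if for each non-terminal N with multiple productions, the predict sets of those productions are pairwise disjoint, where PREDICT(N → α) = (FIRST(α) \ {ε}) ∪ (FOLLOW(N) if α ⇒* ε).

Relevant sets:
  FOLLOW(F') = { $ }

For F':
  PREDICT(F' → :: A F') = { '::' }
  PREDICT(F' → ε) = { $ }
For A:
  PREDICT(A → c) = { 'c' }
  PREDICT(A → b) = { 'b' }
F has a single production, so nothing to check there.

All predict sets are disjoint. The grammar IS LL(1).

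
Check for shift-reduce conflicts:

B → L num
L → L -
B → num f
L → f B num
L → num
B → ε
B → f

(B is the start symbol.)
Yes — I0: [B → .] vs [B → . f]; I3: [B → .] vs [B → . f]; I4: [L → num .] vs [B → num . f]

A shift-reduce conflict occurs when an LR(0) state has both:
  - a complete (reduce) item [A → α .] (dot at the end), and
  - a shift item [B → β . c γ] (dot before a terminal).

Augment with B' → B and build the canonical LR(0) collection (I0 = CLOSURE({[B' → . B]}), then GOTO on every symbol after a dot until no new states appear). It has 10 states:
  I0: { [B → . L num], [B → . f], [B → . num f], [B → .], [B' → . B], [L → . L -], [L → . f B num], [L → . num] }  — shift, reduce
  I1: { [B' → B .] }  — accept
  I2: { [B → L . num], [L → L . -] }  — shift
  I3: { [B → . L num], [B → . f], [B → . num f], [B → .], [B → f .], [L → . L -], [L → . f B num], [L → . num], [L → f . B num] }  — shift, 2 reduces
  I4: { [B → num . f], [L → num .] }  — shift, reduce
  I5: { [B → num f .] }  — reduce
  I6: { [L → f B . num] }  — shift
  I7: { [L → f B num .] }  — reduce
  I8: { [L → L - .] }  — reduce
  I9: { [B → L num .] }  — reduce

I0 contains reduce item [B → .] and shift items [B → . f], [B → . num f], [L → . f B num], [L → . num] — shift-reduce conflict.
I3 contains reduce items [B → .], [B → f .] and shift items [B → . f], [B → . num f], [L → . f B num], [L → . num] — shift-reduce conflict.
I4 contains reduce item [L → num .] and shift item [B → num . f] — shift-reduce conflict.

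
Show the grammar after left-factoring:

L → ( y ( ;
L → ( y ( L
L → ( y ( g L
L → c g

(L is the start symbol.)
Left-factoring transforms A → αβ₁ | αβ₂ into A → αA' and A' → β₁ | β₂
(α is the longest common prefix among the alternatives). Repeat until
no nonterminal has two alternatives with a common prefix.

Round 1: L has alternatives sharing prefix '( y ('. Introduce L': L → ( y ( L'
  Add: L' → ;
  Add: L' → L
  Add: L' → g L

No remaining common prefixes — done.

Resulting grammar:
L → ( y ( L'
L' → ;
L' → L
L' → g L
L → c g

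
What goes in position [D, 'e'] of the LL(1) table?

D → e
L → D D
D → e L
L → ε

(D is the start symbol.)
To find M[D, 'e'], we find productions for D where 'e' is in the predict set (PREDICT(N → α) = (FIRST(α) \ {ε}) ∪ (FOLLOW(N) if α ⇒* ε)).

D → e: PREDICT = { 'e' }
  'e' is in predict set, so this production goes in M[D, 'e']
D → e L: PREDICT = { 'e' }
  'e' is in predict set, so this production goes in M[D, 'e']

M[D, 'e'] = D → e, D → e L  (a multiply-defined cell — the grammar is not LL(1))

Answer: D → e, D → e L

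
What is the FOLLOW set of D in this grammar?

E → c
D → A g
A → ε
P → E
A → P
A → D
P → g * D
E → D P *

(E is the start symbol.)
To compute FOLLOW(D), find every occurrence of D on a right-hand side N → α D β: add FIRST(β) \ {ε}, and if β is empty or nullable also add FOLLOW(N). Iterate to a fixed point.

In A → D: D is at the end, add FOLLOW(A)
In P → g * D: D is at the end, add FOLLOW(P)
In E → D P *: D is followed by P '*', add FIRST(P '*') \ {ε} = { 'c', 'g' }

The FOLLOW sets referred to above (computed the same way, to a fixed point):
  FOLLOW(A) = { 'g' }
  FOLLOW(P) = { '*', 'g' }

Taking the union: FOLLOW(D) = { '*', 'c', 'g' }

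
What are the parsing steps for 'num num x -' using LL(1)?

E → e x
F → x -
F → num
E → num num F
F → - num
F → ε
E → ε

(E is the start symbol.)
LL(1) parsing maintains a stack (initially the start symbol over $) and the input. At each step: if the stack top is a terminal, match it against the current input token; if it is a non-terminal N, replace it with the RHS of M[N, lookahead] (the unique production whose predict set contains the lookahead).

Stack is shown with the top on the left.

Stack        Input          Action
----------------------------------
E $          num num x - $  output E → num num F
num num F $  num num x - $  match 'num'
num F $      num x - $      match 'num'
F $          x - $          output F → x -
x - $        x - $          match 'x'
- $          - $            match '-'
$            $              accept

The string is accepted.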